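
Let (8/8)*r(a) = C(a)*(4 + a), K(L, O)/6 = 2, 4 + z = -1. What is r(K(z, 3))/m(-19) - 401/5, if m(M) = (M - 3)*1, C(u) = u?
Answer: -4891/55 ≈ -88.927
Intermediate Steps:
z = -5 (z = -4 - 1 = -5)
K(L, O) = 12 (K(L, O) = 6*2 = 12)
m(M) = -3 + M (m(M) = (-3 + M)*1 = -3 + M)
r(a) = a*(4 + a)
r(K(z, 3))/m(-19) - 401/5 = (12*(4 + 12))/(-3 - 19) - 401/5 = (12*16)/(-22) - 401*⅕ = 192*(-1/22) - 401/5 = -96/11 - 401/5 = -4891/55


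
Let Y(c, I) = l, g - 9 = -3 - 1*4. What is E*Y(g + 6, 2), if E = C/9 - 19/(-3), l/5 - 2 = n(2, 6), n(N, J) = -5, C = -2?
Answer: -275/3 ≈ -91.667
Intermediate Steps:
g = 2 (g = 9 + (-3 - 1*4) = 9 + (-3 - 4) = 9 - 7 = 2)
l = -15 (l = 10 + 5*(-5) = 10 - 25 = -15)
Y(c, I) = -15
E = 55/9 (E = -2/9 - 19/(-3) = -2*⅑ - 19*(-⅓) = -2/9 + 19/3 = 55/9 ≈ 6.1111)
E*Y(g + 6, 2) = (55/9)*(-15) = -275/3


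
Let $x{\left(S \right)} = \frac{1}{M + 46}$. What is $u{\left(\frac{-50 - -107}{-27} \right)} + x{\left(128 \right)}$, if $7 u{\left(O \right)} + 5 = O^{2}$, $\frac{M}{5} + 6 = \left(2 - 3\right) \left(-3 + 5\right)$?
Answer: $\frac{101}{1134} \approx 0.089065$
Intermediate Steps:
$M = -40$ ($M = -30 + 5 \left(2 - 3\right) \left(-3 + 5\right) = -30 + 5 \left(2 - 3\right) 2 = -30 + 5 \left(\left(-1\right) 2\right) = -30 + 5 \left(-2\right) = -30 - 10 = -40$)
$u{\left(O \right)} = - \frac{5}{7} + \frac{O^{2}}{7}$
$x{\left(S \right)} = \frac{1}{6}$ ($x{\left(S \right)} = \frac{1}{-40 + 46} = \frac{1}{6}$)
$u{\left(\frac{-50 - -107}{-27} \right)} + x{\left(128 \right)} = \left(- \frac{5}{7} + \frac{\left(\frac{-50 - -107}{-27}\right)^{2}}{7}\right) + \frac{1}{6} = \left(- \frac{5}{7} + \frac{\left(\left(-50 + 107\right) \left(- \frac{1}{27}\right)\right)^{2}}{7}\right) + \frac{1}{6} = \left(- \frac{5}{7} + \frac{\left(57 \left(- \frac{1}{27}\right)\right)^{2}}{7}\right) + \frac{1}{6} = \left(- \frac{5}{7} + \frac{\left(- \frac{19}{9}\right)^{2}}{7}\right) + \frac{1}{6} = \left(- \frac{5}{7} + \frac{1}{7} \cdot \frac{361}{81}\right) + \frac{1}{6} = \left(- \frac{5}{7} + \frac{361}{567}\right) + \frac{1}{6} = - \frac{44}{567} + \frac{1}{6} = \frac{101}{1134}$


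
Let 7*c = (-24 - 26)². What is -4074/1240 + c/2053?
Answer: -27723727/8910020 ≈ -3.1115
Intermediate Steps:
c = 2500/7 (c = (-24 - 26)²/7 = (⅐)*(-50)² = (⅐)*2500 = 2500/7 ≈ 357.14)
-4074/1240 + c/2053 = -4074/1240 + (2500/7)/2053 = -4074*1/1240 + (2500/7)*(1/2053) = -2037/620 + 2500/14371 = -27723727/8910020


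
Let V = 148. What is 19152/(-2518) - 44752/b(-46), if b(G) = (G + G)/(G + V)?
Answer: 1436520336/28957 ≈ 49609.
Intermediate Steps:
b(G) = 2*G/(148 + G) (b(G) = (G + G)/(G + 148) = (2*G)/(148 + G) = 2*G/(148 + G))
19152/(-2518) - 44752/b(-46) = 19152/(-2518) - 44752/(2*(-46)/(148 - 46)) = 19152*(-1/2518) - 44752/(2*(-46)/102) = -9576/1259 - 44752/(2*(-46)*(1/102)) = -9576/1259 - 44752/(-46/51) = -9576/1259 - 44752*(-51/46) = -9576/1259 + 1141176/23 = 1436520336/28957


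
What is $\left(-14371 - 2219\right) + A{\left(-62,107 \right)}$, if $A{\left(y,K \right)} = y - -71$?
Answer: $-16581$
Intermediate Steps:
$A{\left(y,K \right)} = 71 + y$ ($A{\left(y,K \right)} = y + 71 = 71 + y$)
$\left(-14371 - 2219\right) + A{\left(-62,107 \right)} = \left(-14371 - 2219\right) + \left(71 - 62\right) = \left(-14371 - 2219\right) + 9 = -16590 + 9 = -16581$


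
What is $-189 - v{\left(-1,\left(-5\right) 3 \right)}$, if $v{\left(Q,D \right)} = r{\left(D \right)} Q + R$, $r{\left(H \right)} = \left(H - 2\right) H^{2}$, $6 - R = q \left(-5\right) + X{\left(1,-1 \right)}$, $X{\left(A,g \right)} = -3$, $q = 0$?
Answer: $-4023$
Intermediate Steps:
$R = 9$ ($R = 6 - \left(0 \left(-5\right) - 3\right) = 6 - \left(0 - 3\right) = 6 - -3 = 6 + 3 = 9$)
$r{\left(H \right)} = H^{2} \left(-2 + H\right)$ ($r{\left(H \right)} = \left(H - 2\right) H^{2} = \left(-2 + H\right) H^{2} = H^{2} \left(-2 + H\right)$)
$v{\left(Q,D \right)} = 9 + Q D^{2} \left(-2 + D\right)$ ($v{\left(Q,D \right)} = D^{2} \left(-2 + D\right) Q + 9 = Q D^{2} \left(-2 + D\right) + 9 = 9 + Q D^{2} \left(-2 + D\right)$)
$-189 - v{\left(-1,\left(-5\right) 3 \right)} = -189 - \left(9 - \left(\left(-5\right) 3\right)^{2} \left(-2 - 15\right)\right) = -189 - \left(9 - \left(-15\right)^{2} \left(-2 - 15\right)\right) = -189 - \left(9 - 225 \left(-17\right)\right) = -189 - \left(9 + 3825\right) = -189 - 3834 = -4023$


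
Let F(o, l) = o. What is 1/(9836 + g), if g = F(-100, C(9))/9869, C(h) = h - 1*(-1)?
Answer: 9869/97071384 ≈ 0.00010167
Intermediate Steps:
C(h) = 1 + h (C(h) = h + 1 = 1 + h)
g = -100/9869 ≈ -0.010133
1/(9836 + g) = 1/(9836 - 100/9869) = 1/(97071384/9869) = 9869/97071384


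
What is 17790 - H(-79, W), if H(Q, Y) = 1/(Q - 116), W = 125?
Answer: 3469051/195 ≈ 17790.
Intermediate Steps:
H(Q, Y) = 1/(-116 + Q)
17790 - H(-79, W) = 17790 - 1/(-116 - 79) = 17790 - 1/(-195) = 17790 - 1*(-1/195) = 17790 + 1/195 = 3469051/195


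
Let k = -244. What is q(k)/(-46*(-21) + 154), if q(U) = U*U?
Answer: 3721/70 ≈ 53.157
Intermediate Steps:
q(U) = U²
q(k)/(-46*(-21) + 154) = (-244)²/(-46*(-21) + 154) = 59536/(966 + 154) = 59536/1120 = 59536*(1/1120) = 3721/70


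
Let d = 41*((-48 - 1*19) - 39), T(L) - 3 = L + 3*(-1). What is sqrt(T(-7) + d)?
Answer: I*sqrt(4353) ≈ 65.977*I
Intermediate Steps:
T(L) = L (T(L) = 3 + (L + 3*(-1)) = 3 + (L - 3) = 3 + (-3 + L) = L)
d = -4346 (d = 41*((-48 - 19) - 39) = 41*(-67 - 39) = 41*(-106) = -4346)
sqrt(T(-7) + d) = sqrt(-7 - 4346) = sqrt(-4353) = I*sqrt(4353)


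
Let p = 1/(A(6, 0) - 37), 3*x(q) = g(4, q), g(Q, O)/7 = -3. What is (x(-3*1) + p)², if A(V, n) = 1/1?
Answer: 64009/1296 ≈ 49.390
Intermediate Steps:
g(Q, O) = -21 (g(Q, O) = 7*(-3) = -21)
A(V, n) = 1
x(q) = -7 (x(q) = (⅓)*(-21) = -7)
p = -1/36 (p = 1/(1 - 37) = 1/(-36) = -1/36 ≈ -0.027778)
(x(-3*1) + p)² = (-7 - 1/36)² = (-253/36)² = 64009/1296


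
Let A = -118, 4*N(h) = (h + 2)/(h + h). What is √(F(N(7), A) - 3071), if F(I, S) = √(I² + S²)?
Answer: √(-2407664 + 14*√43665745)/28 ≈ 54.341*I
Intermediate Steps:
N(h) = (2 + h)/(8*h) (N(h) = ((h + 2)/(h + h))/4 = ((2 + h)/((2*h)))/4 = ((2 + h)*(1/(2*h)))/4 = ((2 + h)/(2*h))/4 = (2 + h)/(8*h))
√(F(N(7), A) - 3071) = √(√(((⅛)*(2 + 7)/7)² + (-118)²) - 3071) = √(√(((⅛)*(⅐)*9)² + 13924) - 3071) = √(√((9/56)² + 13924) - 3071) = √(√(81/3136 + 13924) - 3071) = √(√(43665745/3136) - 3071) = √(√43665745/56 - 3071) = √(-3071 + √43665745/56)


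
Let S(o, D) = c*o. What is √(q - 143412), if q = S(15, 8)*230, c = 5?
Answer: 3*I*√14018 ≈ 355.19*I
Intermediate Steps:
S(o, D) = 5*o
q = 17250 (q = (5*15)*230 = 75*230 = 17250)
√(q - 143412) = √(17250 - 143412) = √(-126162) = 3*I*√14018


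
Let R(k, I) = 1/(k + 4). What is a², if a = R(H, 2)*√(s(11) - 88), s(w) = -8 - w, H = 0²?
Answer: -107/16 ≈ -6.6875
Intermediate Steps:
H = 0
R(k, I) = 1/(4 + k)
a = I*√107/4 (a = √((-8 - 1*11) - 88)/(4 + 0) = √((-8 - 11) - 88)/4 = √(-19 - 88)/4 = √(-107)/4 = (I*√107)/4 = I*√107/4 ≈ 2.586*I)
a² = (I*√107/4)² = -107/16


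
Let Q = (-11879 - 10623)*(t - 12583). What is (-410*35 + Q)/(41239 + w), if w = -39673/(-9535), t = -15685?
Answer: 3032474146755/196626769 ≈ 15422.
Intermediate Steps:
w = 39673/9535 (w = -39673*(-1/9535) = 39673/9535 ≈ 4.1608)
Q = 636086536 (Q = (-11879 - 10623)*(-15685 - 12583) = -22502*(-28268) = 636086536)
(-410*35 + Q)/(41239 + w) = (-410*35 + 636086536)/(41239 + 39673/9535) = (-14350 + 636086536)/(393253538/9535) = 636072186*(9535/393253538) = 3032474146755/196626769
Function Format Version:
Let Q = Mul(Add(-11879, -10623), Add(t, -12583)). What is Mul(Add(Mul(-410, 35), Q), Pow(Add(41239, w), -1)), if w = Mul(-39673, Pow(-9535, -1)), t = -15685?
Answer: Rational(3032474146755, 196626769) ≈ 15422.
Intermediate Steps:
w = Rational(39673, 9535) (w = Mul(-39673, Rational(-1, 9535)) = Rational(39673, 9535) ≈ 4.1608)
Q = 636086536 (Q = Mul(Add(-11879, -10623), Add(-15685, -12583)) = Mul(-22502, -28268) = 636086536)
Mul(Add(Mul(-410, 35), Q), Pow(Add(41239, w), -1)) = Mul(Add(Mul(-410, 35), 636086536), Pow(Add(41239, Rational(39673, 9535)), -1)) = Mul(Add(-14350, 636086536), Pow(Rational(393253538, 9535), -1)) = Mul(636072186, Rational(9535, 393253538)) = Rational(3032474146755, 196626769)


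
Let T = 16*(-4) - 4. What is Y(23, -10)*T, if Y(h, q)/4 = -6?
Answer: 1632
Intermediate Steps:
T = -68 (T = -64 - 4 = -68)
Y(h, q) = -24 (Y(h, q) = 4*(-6) = -24)
Y(23, -10)*T = -24*(-68) = 1632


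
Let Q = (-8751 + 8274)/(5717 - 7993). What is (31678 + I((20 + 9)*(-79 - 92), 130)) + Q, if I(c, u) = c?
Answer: 60812921/2276 ≈ 26719.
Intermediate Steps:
Q = 477/2276 (Q = -477/(-2276) = -477*(-1/2276) = 477/2276 ≈ 0.20958)
(31678 + I((20 + 9)*(-79 - 92), 130)) + Q = (31678 + (20 + 9)*(-79 - 92)) + 477/2276 = (31678 + 29*(-171)) + 477/2276 = (31678 - 4959) + 477/2276 = 26719 + 477/2276 = 60812921/2276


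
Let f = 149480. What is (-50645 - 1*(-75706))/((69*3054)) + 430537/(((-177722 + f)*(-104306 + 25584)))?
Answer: 3100445150557/26027783537868 ≈ 0.11912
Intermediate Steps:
(-50645 - 1*(-75706))/((69*3054)) + 430537/(((-177722 + f)*(-104306 + 25584))) = (-50645 - 1*(-75706))/((69*3054)) + 430537/(((-177722 + 149480)*(-104306 + 25584))) = (-50645 + 75706)/210726 + 430537/((-28242*(-78722))) = 25061*(1/210726) + 430537/2223266724 = 25061/210726 + 430537*(1/2223266724) = 25061/210726 + 430537/2223266724 = 3100445150557/26027783537868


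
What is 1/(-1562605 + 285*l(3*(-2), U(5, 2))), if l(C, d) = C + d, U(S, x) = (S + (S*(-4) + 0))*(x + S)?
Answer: -1/1594240 ≈ -6.2726e-7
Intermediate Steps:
U(S, x) = -3*S*(S + x) (U(S, x) = (S + (-4*S + 0))*(S + x) = (S - 4*S)*(S + x) = (-3*S)*(S + x) = -3*S*(S + x))
1/(-1562605 + 285*l(3*(-2), U(5, 2))) = 1/(-1562605 + 285*(3*(-2) - 3*5*(5 + 2))) = 1/(-1562605 + 285*(-6 - 3*5*7)) = 1/(-1562605 + 285*(-6 - 105)) = 1/(-1562605 + 285*(-111)) = 1/(-1562605 - 31635) = 1/(-1594240) = -1/1594240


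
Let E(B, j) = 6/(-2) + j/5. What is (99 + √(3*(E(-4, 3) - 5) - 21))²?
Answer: 48789/5 + 1188*I*√30/5 ≈ 9757.8 + 1301.4*I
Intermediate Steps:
E(B, j) = -3 + j/5 (E(B, j) = 6*(-½) + j*(⅕) = -3 + j/5)
(99 + √(3*(E(-4, 3) - 5) - 21))² = (99 + √(3*((-3 + (⅕)*3) - 5) - 21))² = (99 + √(3*((-3 + ⅗) - 5) - 21))² = (99 + √(3*(-12/5 - 5) - 21))² = (99 + √(3*(-37/5) - 21))² = (99 + √(-111/5 - 21))² = (99 + √(-216/5))² = (99 + 6*I*√30/5)²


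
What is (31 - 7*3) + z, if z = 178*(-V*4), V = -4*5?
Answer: 14250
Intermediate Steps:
V = -20
z = 14240 (z = 178*(-1*(-20)*4) = 178*(20*4) = 178*80 = 14240)
(31 - 7*3) + z = (31 - 7*3) + 14240 = (31 - 21) + 14240 = 10 + 14240 = 14250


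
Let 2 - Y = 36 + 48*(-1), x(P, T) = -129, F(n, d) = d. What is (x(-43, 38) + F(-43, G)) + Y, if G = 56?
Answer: -59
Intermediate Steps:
Y = 14 (Y = 2 - (36 + 48*(-1)) = 2 - (36 - 48) = 2 - 1*(-12) = 2 + 12 = 14)
(x(-43, 38) + F(-43, G)) + Y = (-129 + 56) + 14 = -73 + 14 = -59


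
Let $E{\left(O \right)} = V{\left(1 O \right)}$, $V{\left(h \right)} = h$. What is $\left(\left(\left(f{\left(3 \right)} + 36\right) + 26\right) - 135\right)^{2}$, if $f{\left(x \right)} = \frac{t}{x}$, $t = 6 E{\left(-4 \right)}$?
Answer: $6561$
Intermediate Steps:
$E{\left(O \right)} = O$ ($E{\left(O \right)} = 1 O = O$)
$t = -24$ ($t = 6 \left(-4\right) = -24$)
$f{\left(x \right)} = - \frac{24}{x}$
$\left(\left(\left(f{\left(3 \right)} + 36\right) + 26\right) - 135\right)^{2} = \left(\left(\left(- \frac{24}{3} + 36\right) + 26\right) - 135\right)^{2} = \left(\left(\left(\left(-24\right) \frac{1}{3} + 36\right) + 26\right) - 135\right)^{2} = \left(\left(\left(-8 + 36\right) + 26\right) - 135\right)^{2} = \left(\left(28 + 26\right) - 135\right)^{2} = \left(54 - 135\right)^{2} = \left(-81\right)^{2} = 6561$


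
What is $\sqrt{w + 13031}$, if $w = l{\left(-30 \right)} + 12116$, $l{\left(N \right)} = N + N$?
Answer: $\sqrt{25087} \approx 158.39$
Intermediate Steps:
$l{\left(N \right)} = 2 N$
$w = 12056$ ($w = 2 \left(-30\right) + 12116 = -60 + 12116 = 12056$)
$\sqrt{w + 13031} = \sqrt{12056 + 13031} = \sqrt{25087}$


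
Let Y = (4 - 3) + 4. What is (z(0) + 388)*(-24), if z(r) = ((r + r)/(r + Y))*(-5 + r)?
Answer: -9312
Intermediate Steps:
Y = 5 (Y = 1 + 4 = 5)
z(r) = 2*r*(-5 + r)/(5 + r) (z(r) = ((r + r)/(r + 5))*(-5 + r) = ((2*r)/(5 + r))*(-5 + r) = (2*r/(5 + r))*(-5 + r) = 2*r*(-5 + r)/(5 + r))
(z(0) + 388)*(-24) = (2*0*(-5 + 0)/(5 + 0) + 388)*(-24) = (2*0*(-5)/5 + 388)*(-24) = (2*0*(⅕)*(-5) + 388)*(-24) = (0 + 388)*(-24) = 388*(-24) = -9312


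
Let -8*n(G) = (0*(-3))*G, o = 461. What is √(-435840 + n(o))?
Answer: 8*I*√6810 ≈ 660.18*I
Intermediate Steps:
n(G) = 0 (n(G) = -0*(-3)*G/8 = -0*G = -⅛*0 = 0)
√(-435840 + n(o)) = √(-435840 + 0) = √(-435840) = 8*I*√6810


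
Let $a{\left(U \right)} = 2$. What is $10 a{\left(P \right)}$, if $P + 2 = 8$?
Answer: $20$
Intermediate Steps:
$P = 6$ ($P = -2 + 8 = 6$)
$10 a{\left(P \right)} = 10 \cdot 2 = 20$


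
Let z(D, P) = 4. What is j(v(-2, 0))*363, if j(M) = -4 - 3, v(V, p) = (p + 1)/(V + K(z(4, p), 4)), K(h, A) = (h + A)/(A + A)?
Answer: -2541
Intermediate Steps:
K(h, A) = (A + h)/(2*A) (K(h, A) = (A + h)/((2*A)) = (A + h)*(1/(2*A)) = (A + h)/(2*A))
v(V, p) = (1 + p)/(1 + V) (v(V, p) = (p + 1)/(V + (1/2)*(4 + 4)/4) = (1 + p)/(V + (1/2)*(1/4)*8) = (1 + p)/(V + 1) = (1 + p)/(1 + V))
j(M) = -7
j(v(-2, 0))*363 = -7*363 = -2541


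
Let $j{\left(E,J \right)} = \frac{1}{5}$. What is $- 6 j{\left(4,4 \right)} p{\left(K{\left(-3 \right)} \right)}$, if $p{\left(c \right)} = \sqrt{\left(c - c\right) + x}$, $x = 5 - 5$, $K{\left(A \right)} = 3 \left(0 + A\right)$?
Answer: $0$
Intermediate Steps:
$K{\left(A \right)} = 3 A$
$x = 0$
$p{\left(c \right)} = 0$ ($p{\left(c \right)} = \sqrt{\left(c - c\right) + 0} = \sqrt{0 + 0} = \sqrt{0} = 0$)
$j{\left(E,J \right)} = \frac{1}{5}$
$- 6 j{\left(4,4 \right)} p{\left(K{\left(-3 \right)} \right)} = \left(-6\right) \frac{1}{5} \cdot 0 = \left(- \frac{6}{5}\right) 0 = 0$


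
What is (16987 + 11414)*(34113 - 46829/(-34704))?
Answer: 11208022774927/11568 ≈ 9.6888e+8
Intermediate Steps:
(16987 + 11414)*(34113 - 46829/(-34704)) = 28401*(34113 - 46829*(-1/34704)) = 28401*(34113 + 46829/34704) = 28401*(1183904381/34704) = 11208022774927/11568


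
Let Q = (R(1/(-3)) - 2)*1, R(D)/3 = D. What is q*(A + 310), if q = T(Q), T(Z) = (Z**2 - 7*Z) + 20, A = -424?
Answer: -5700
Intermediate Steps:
R(D) = 3*D
Q = -3 (Q = (3/(-3) - 2)*1 = (3*(-1/3) - 2)*1 = (-1 - 2)*1 = -3*1 = -3)
T(Z) = 20 + Z**2 - 7*Z
q = 50 (q = 20 + (-3)**2 - 7*(-3) = 20 + 9 + 21 = 50)
q*(A + 310) = 50*(-424 + 310) = 50*(-114) = -5700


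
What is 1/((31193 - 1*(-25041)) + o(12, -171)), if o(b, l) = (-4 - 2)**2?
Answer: 1/56270 ≈ 1.7771e-5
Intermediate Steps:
o(b, l) = 36 (o(b, l) = (-6)**2 = 36)
1/((31193 - 1*(-25041)) + o(12, -171)) = 1/((31193 - 1*(-25041)) + 36) = 1/((31193 + 25041) + 36) = 1/(56234 + 36) = 1/56270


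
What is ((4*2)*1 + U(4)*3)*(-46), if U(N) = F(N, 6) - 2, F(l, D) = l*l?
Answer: -2300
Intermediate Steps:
F(l, D) = l²
U(N) = -2 + N² (U(N) = N² - 2 = -2 + N²)
((4*2)*1 + U(4)*3)*(-46) = ((4*2)*1 + (-2 + 4²)*3)*(-46) = (8*1 + (-2 + 16)*3)*(-46) = (8 + 14*3)*(-46) = (8 + 42)*(-46) = 50*(-46) = -2300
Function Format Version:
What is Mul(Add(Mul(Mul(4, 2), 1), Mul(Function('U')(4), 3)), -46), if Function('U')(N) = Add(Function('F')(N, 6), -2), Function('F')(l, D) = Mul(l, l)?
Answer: -2300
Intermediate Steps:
Function('F')(l, D) = Pow(l, 2)
Function('U')(N) = Add(-2, Pow(N, 2)) (Function('U')(N) = Add(Pow(N, 2), -2) = Add(-2, Pow(N, 2)))
Mul(Add(Mul(Mul(4, 2), 1), Mul(Function('U')(4), 3)), -46) = Mul(Add(Mul(Mul(4, 2), 1), Mul(Add(-2, Pow(4, 2)), 3)), -46) = Mul(Add(Mul(8, 1), Mul(Add(-2, 16), 3)), -46) = Mul(Add(8, Mul(14, 3)), -46) = Mul(Add(8, 42), -46) = Mul(50, -46) = -2300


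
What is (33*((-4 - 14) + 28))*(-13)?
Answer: -4290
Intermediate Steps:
(33*((-4 - 14) + 28))*(-13) = (33*(-18 + 28))*(-13) = (33*10)*(-13) = 330*(-13) = -4290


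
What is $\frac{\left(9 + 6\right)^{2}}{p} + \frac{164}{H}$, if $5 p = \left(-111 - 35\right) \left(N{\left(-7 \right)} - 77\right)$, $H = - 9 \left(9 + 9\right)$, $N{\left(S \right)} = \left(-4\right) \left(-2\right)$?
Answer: $- \frac{244981}{271998} \approx -0.90067$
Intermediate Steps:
$N{\left(S \right)} = 8$
$H = -162$ ($H = \left(-9\right) 18 = -162$)
$p = \frac{10074}{5}$ ($p = \frac{\left(-111 - 35\right) \left(8 - 77\right)}{5} = \frac{\left(-146\right) \left(-69\right)}{5} = \frac{1}{5} \cdot 10074 = \frac{10074}{5} \approx 2014.8$)
$\frac{\left(9 + 6\right)^{2}}{p} + \frac{164}{H} = \frac{\left(9 + 6\right)^{2}}{\frac{10074}{5}} + \frac{164}{-162} = 15^{2} \cdot \frac{5}{10074} + 164 \left(- \frac{1}{162}\right) = 225 \cdot \frac{5}{10074} - \frac{82}{81} = \frac{375}{3358} - \frac{82}{81} = - \frac{244981}{271998}$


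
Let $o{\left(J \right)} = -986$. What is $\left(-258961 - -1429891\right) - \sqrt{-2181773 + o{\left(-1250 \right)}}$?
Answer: $1170930 - i \sqrt{2182759} \approx 1.1709 \cdot 10^{6} - 1477.4 i$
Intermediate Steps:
$\left(-258961 - -1429891\right) - \sqrt{-2181773 + o{\left(-1250 \right)}} = \left(-258961 - -1429891\right) - \sqrt{-2181773 - 986} = \left(-258961 + 1429891\right) - \sqrt{-2182759} = 1170930 - i \sqrt{2182759}$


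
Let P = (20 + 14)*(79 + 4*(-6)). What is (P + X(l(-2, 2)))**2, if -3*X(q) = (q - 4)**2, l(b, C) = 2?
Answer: 31427236/9 ≈ 3.4919e+6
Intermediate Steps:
X(q) = -(-4 + q)**2/3 (X(q) = -(q - 4)**2/3 = -(-4 + q)**2/3)
P = 1870 (P = 34*(79 - 24) = 34*55 = 1870)
(P + X(l(-2, 2)))**2 = (1870 - (-4 + 2)**2/3)**2 = (1870 - 1/3*(-2)**2)**2 = (1870 - 1/3*4)**2 = (1870 - 4/3)**2 = (5606/3)**2 = 31427236/9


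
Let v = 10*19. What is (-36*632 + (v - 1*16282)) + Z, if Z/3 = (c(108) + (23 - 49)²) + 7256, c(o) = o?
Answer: -14724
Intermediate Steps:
v = 190
Z = 24120 (Z = 3*((108 + (23 - 49)²) + 7256) = 3*((108 + (-26)²) + 7256) = 3*((108 + 676) + 7256) = 3*(784 + 7256) = 3*8040 = 24120)
(-36*632 + (v - 1*16282)) + Z = (-36*632 + (190 - 1*16282)) + 24120 = (-22752 + (190 - 16282)) + 24120 = (-22752 - 16092) + 24120 = -38844 + 24120 = -14724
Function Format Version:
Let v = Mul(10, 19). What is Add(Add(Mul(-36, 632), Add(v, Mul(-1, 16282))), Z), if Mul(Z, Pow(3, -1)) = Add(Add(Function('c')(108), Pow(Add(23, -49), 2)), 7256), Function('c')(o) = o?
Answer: -14724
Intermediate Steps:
v = 190
Z = 24120 (Z = Mul(3, Add(Add(108, Pow(Add(23, -49), 2)), 7256)) = Mul(3, Add(Add(108, Pow(-26, 2)), 7256)) = Mul(3, Add(Add(108, 676), 7256)) = Mul(3, Add(784, 7256)) = Mul(3, 8040) = 24120)
Add(Add(Mul(-36, 632), Add(v, Mul(-1, 16282))), Z) = Add(Add(Mul(-36, 632), Add(190, Mul(-1, 16282))), 24120) = Add(Add(-22752, Add(190, -16282)), 24120) = Add(Add(-22752, -16092), 24120) = Add(-38844, 24120) = -14724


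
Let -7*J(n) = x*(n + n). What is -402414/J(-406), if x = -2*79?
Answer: 201207/9164 ≈ 21.956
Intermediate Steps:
x = -158
J(n) = 316*n/7 (J(n) = -(-158)*(n + n)/7 = -(-158)*2*n/7 = -(-316)*n/7 = 316*n/7)
-402414/J(-406) = -402414/((316/7)*(-406)) = -402414/(-18328) = -402414*(-1/18328) = 201207/9164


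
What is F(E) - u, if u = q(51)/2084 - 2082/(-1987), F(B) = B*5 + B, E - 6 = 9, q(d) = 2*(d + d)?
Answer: 91984371/1035227 ≈ 88.854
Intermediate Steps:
q(d) = 4*d (q(d) = 2*(2*d) = 4*d)
E = 15 (E = 6 + 9 = 15)
F(B) = 6*B (F(B) = 5*B + B = 6*B)
u = 1186059/1035227 (u = (4*51)/2084 - 2082/(-1987) = 204*(1/2084) - 2082*(-1/1987) = 51/521 + 2082/1987 = 1186059/1035227 ≈ 1.1457)
F(E) - u = 6*15 - 1*1186059/1035227 = 90 - 1186059/1035227 = 91984371/1035227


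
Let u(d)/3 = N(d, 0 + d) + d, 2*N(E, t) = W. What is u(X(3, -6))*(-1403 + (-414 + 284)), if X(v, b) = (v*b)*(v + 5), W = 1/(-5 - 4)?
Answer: 1325023/2 ≈ 6.6251e+5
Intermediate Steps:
W = -⅑ (W = 1/(-9) = -⅑ ≈ -0.11111)
X(v, b) = b*v*(5 + v) (X(v, b) = (b*v)*(5 + v) = b*v*(5 + v))
N(E, t) = -1/18 (N(E, t) = (½)*(-⅑) = -1/18)
u(d) = -⅙ + 3*d (u(d) = 3*(-1/18 + d) = -⅙ + 3*d)
u(X(3, -6))*(-1403 + (-414 + 284)) = (-⅙ + 3*(-6*3*(5 + 3)))*(-1403 + (-414 + 284)) = (-⅙ + 3*(-6*3*8))*(-1403 - 130) = (-⅙ + 3*(-144))*(-1533) = (-⅙ - 432)*(-1533) = -2593/6*(-1533) = 1325023/2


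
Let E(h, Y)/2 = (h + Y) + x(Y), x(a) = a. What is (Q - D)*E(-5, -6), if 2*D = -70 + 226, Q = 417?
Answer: -11526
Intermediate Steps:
D = 78 (D = (-70 + 226)/2 = (1/2)*156 = 78)
E(h, Y) = 2*h + 4*Y (E(h, Y) = 2*((h + Y) + Y) = 2*((Y + h) + Y) = 2*(h + 2*Y) = 2*h + 4*Y)
(Q - D)*E(-5, -6) = (417 - 1*78)*(2*(-5) + 4*(-6)) = (417 - 78)*(-10 - 24) = 339*(-34) = -11526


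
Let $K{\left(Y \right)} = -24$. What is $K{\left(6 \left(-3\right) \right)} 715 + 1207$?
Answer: $-15953$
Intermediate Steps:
$K{\left(6 \left(-3\right) \right)} 715 + 1207 = \left(-24\right) 715 + 1207 = -17160 + 1207 = -15953$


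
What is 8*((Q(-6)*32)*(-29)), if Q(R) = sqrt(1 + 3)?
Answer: -14848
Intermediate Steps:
Q(R) = 2 (Q(R) = sqrt(4) = 2)
8*((Q(-6)*32)*(-29)) = 8*((2*32)*(-29)) = 8*(64*(-29)) = 8*(-1856) = -14848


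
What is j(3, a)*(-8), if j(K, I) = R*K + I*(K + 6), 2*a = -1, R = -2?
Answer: 84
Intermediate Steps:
a = -1/2 (a = (1/2)*(-1) = -1/2 ≈ -0.50000)
j(K, I) = -2*K + I*(6 + K) (j(K, I) = -2*K + I*(K + 6) = -2*K + I*(6 + K))
j(3, a)*(-8) = (-2*3 + 6*(-1/2) - 1/2*3)*(-8) = (-6 - 3 - 3/2)*(-8) = -21/2*(-8) = 84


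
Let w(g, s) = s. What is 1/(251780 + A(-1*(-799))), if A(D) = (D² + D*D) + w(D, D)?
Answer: 1/1529381 ≈ 6.5386e-7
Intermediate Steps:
A(D) = D + 2*D² (A(D) = (D² + D*D) + D = (D² + D²) + D = 2*D² + D = D + 2*D²)
1/(251780 + A(-1*(-799))) = 1/(251780 + (-1*(-799))*(1 + 2*(-1*(-799)))) = 1/(251780 + 799*(1 + 2*799)) = 1/(251780 + 799*(1 + 1598)) = 1/(251780 + 799*1599) = 1/(251780 + 1277601) = 1/1529381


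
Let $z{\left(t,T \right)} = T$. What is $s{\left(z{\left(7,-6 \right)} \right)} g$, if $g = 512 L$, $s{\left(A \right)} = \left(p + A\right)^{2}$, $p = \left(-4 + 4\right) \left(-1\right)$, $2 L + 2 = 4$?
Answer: $18432$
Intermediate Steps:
$L = 1$ ($L = -1 + \frac{1}{2} \cdot 4 = -1 + 2 = 1$)
$p = 0$ ($p = 0 \left(-1\right) = 0$)
$s{\left(A \right)} = A^{2}$ ($s{\left(A \right)} = \left(0 + A\right)^{2} = A^{2}$)
$g = 512$ ($g = 512 \cdot 1 = 512$)
$s{\left(z{\left(7,-6 \right)} \right)} g = \left(-6\right)^{2} \cdot 512 = 36 \cdot 512 = 18432$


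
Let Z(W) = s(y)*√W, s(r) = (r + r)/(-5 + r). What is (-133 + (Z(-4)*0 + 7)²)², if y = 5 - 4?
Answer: 7056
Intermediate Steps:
y = 1
s(r) = 2*r/(-5 + r) (s(r) = (2*r)/(-5 + r) = 2*r/(-5 + r))
Z(W) = -√W/2 (Z(W) = (2*1/(-5 + 1))*√W = (2*1/(-4))*√W = (2*1*(-¼))*√W = -√W/2)
(-133 + (Z(-4)*0 + 7)²)² = (-133 + (-I*0 + 7)²)² = (-133 + (0 + 7)²)² = (-133 + 7²)² = (-133 + 49)² = (-84)² = 7056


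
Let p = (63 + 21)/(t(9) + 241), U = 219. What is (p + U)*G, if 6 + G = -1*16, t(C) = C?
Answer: -603174/125 ≈ -4825.4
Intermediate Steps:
G = -22 (G = -6 - 1*16 = -6 - 16 = -22)
p = 42/125 (p = (63 + 21)/(9 + 241) = 84/250 = 84*(1/250) = 42/125 ≈ 0.33600)
(p + U)*G = (42/125 + 219)*(-22) = (27417/125)*(-22) = -603174/125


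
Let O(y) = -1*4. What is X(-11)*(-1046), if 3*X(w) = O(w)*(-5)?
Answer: -20920/3 ≈ -6973.3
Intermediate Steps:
O(y) = -4
X(w) = 20/3 (X(w) = (-4*(-5))/3 = (⅓)*20 = 20/3)
X(-11)*(-1046) = (20/3)*(-1046) = -20920/3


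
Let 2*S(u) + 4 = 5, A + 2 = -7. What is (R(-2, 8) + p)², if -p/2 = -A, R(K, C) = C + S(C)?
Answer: 361/4 ≈ 90.250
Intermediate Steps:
A = -9 (A = -2 - 7 = -9)
S(u) = ½ (S(u) = -2 + (½)*5 = -2 + 5/2 = ½)
R(K, C) = ½ + C (R(K, C) = C + ½ = ½ + C)
p = -18 (p = -(-2)*(-9) = -2*9 = -18)
(R(-2, 8) + p)² = ((½ + 8) - 18)² = (17/2 - 18)² = (-19/2)² = 361/4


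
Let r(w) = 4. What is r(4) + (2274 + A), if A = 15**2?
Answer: 2503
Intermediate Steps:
A = 225
r(4) + (2274 + A) = 4 + (2274 + 225) = 4 + 2499 = 2503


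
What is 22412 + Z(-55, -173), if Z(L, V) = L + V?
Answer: 22184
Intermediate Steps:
22412 + Z(-55, -173) = 22412 + (-55 - 173) = 22412 - 228 = 22184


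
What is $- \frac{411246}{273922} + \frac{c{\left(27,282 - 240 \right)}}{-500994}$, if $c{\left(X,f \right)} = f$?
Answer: $- \frac{1560933964}{1039646049} \approx -1.5014$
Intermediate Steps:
$- \frac{411246}{273922} + \frac{c{\left(27,282 - 240 \right)}}{-500994} = - \frac{411246}{273922} + \frac{282 - 240}{-500994} = \left(-411246\right) \frac{1}{273922} + 42 \left(- \frac{1}{500994}\right) = - \frac{18693}{12451} - \frac{7}{83499} = - \frac{1560933964}{1039646049}$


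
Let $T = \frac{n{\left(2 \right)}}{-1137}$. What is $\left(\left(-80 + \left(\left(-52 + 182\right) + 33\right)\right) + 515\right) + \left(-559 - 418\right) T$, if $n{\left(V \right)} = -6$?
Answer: $\frac{224688}{379} \approx 592.84$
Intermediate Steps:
$T = \frac{2}{379}$ ($T = - \frac{6}{-1137} = \left(-6\right) \left(- \frac{1}{1137}\right) = \frac{2}{379} \approx 0.005277$)
$\left(\left(-80 + \left(\left(-52 + 182\right) + 33\right)\right) + 515\right) + \left(-559 - 418\right) T = \left(\left(-80 + \left(\left(-52 + 182\right) + 33\right)\right) + 515\right) + \left(-559 - 418\right) \frac{2}{379} = \left(\left(-80 + \left(130 + 33\right)\right) + 515\right) + \left(-559 - 418\right) \frac{2}{379} = \left(\left(-80 + 163\right) + 515\right) - \frac{1954}{379} = \left(83 + 515\right) - \frac{1954}{379} = 598 - \frac{1954}{379} = \frac{224688}{379}$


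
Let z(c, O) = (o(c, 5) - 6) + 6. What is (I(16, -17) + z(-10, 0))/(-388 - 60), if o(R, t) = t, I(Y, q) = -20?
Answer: 15/448 ≈ 0.033482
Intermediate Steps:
z(c, O) = 5 (z(c, O) = (5 - 6) + 6 = -1 + 6 = 5)
(I(16, -17) + z(-10, 0))/(-388 - 60) = (-20 + 5)/(-388 - 60) = -15/(-448) = -15*(-1/448) = 15/448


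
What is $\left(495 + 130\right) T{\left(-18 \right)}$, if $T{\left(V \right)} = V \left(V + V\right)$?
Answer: $405000$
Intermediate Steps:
$T{\left(V \right)} = 2 V^{2}$ ($T{\left(V \right)} = V 2 V = 2 V^{2}$)
$\left(495 + 130\right) T{\left(-18 \right)} = \left(495 + 130\right) 2 \left(-18\right)^{2} = 625 \cdot 2 \cdot 324 = 625 \cdot 648 = 405000$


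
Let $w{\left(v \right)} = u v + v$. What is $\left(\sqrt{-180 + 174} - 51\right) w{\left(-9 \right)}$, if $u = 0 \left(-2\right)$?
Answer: $459 - 9 i \sqrt{6} \approx 459.0 - 22.045 i$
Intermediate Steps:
$u = 0$
$w{\left(v \right)} = v$ ($w{\left(v \right)} = 0 v + v = 0 + v = v$)
$\left(\sqrt{-180 + 174} - 51\right) w{\left(-9 \right)} = \left(\sqrt{-180 + 174} - 51\right) \left(-9\right) = \left(\sqrt{-6} - 51\right) \left(-9\right) = \left(i \sqrt{6} - 51\right) \left(-9\right) = \left(-51 + i \sqrt{6}\right) \left(-9\right) = 459 - 9 i \sqrt{6}$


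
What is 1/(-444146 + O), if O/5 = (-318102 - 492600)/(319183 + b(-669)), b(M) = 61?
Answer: -159622/70897499567 ≈ -2.2514e-6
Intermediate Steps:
O = -2026755/159622 (O = 5*((-318102 - 492600)/(319183 + 61)) = 5*(-810702/319244) = 5*(-810702*1/319244) = 5*(-405351/159622) = -2026755/159622 ≈ -12.697)
1/(-444146 + O) = 1/(-444146 - 2026755/159622) = 1/(-70897499567/159622) = -159622/70897499567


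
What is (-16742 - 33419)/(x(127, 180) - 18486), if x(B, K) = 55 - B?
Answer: 50161/18558 ≈ 2.7029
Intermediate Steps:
(-16742 - 33419)/(x(127, 180) - 18486) = (-16742 - 33419)/((55 - 1*127) - 18486) = -50161/((55 - 127) - 18486) = -50161/(-72 - 18486) = -50161/(-18558) = -50161*(-1/18558) = 50161/18558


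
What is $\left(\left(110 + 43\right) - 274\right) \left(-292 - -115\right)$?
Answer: $21417$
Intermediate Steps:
$\left(\left(110 + 43\right) - 274\right) \left(-292 - -115\right) = \left(153 - 274\right) \left(-292 + 115\right) = \left(-121\right) \left(-177\right) = 21417$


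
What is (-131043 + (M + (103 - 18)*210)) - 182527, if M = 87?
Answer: -295633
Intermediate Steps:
(-131043 + (M + (103 - 18)*210)) - 182527 = (-131043 + (87 + (103 - 18)*210)) - 182527 = (-131043 + (87 + 85*210)) - 182527 = (-131043 + (87 + 17850)) - 182527 = (-131043 + 17937) - 182527 = -113106 - 182527 = -295633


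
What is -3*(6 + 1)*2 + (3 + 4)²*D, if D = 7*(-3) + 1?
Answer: -1022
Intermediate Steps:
D = -20 (D = -21 + 1 = -20)
-3*(6 + 1)*2 + (3 + 4)²*D = -3*(6 + 1)*2 + (3 + 4)²*(-20) = -3*7*2 + 7²*(-20) = -21*2 + 49*(-20) = -42 - 980 = -1022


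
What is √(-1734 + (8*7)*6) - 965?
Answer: -965 + I*√1398 ≈ -965.0 + 37.39*I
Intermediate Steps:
√(-1734 + (8*7)*6) - 965 = √(-1734 + 56*6) - 965 = √(-1734 + 336) - 965 = √(-1398) - 965 = I*√1398 - 965 = -965 + I*√1398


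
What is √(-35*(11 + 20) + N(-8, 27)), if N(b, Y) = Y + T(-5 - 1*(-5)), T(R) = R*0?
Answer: 23*I*√2 ≈ 32.527*I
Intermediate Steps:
T(R) = 0
N(b, Y) = Y (N(b, Y) = Y + 0 = Y)
√(-35*(11 + 20) + N(-8, 27)) = √(-35*(11 + 20) + 27) = √(-35*31 + 27) = √(-1085 + 27) = √(-1058) = 23*I*√2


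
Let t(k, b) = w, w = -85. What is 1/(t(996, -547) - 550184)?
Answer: -1/550269 ≈ -1.8173e-6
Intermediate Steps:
t(k, b) = -85
1/(t(996, -547) - 550184) = 1/(-85 - 550184) = 1/(-550269) = -1/550269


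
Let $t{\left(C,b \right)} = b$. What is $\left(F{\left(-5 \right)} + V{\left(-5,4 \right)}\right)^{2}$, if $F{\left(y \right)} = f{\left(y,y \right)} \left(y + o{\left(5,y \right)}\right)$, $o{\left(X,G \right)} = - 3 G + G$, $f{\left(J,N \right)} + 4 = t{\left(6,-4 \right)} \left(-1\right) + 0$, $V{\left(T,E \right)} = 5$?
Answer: $25$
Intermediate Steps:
$f{\left(J,N \right)} = 0$ ($f{\left(J,N \right)} = -4 + \left(\left(-4\right) \left(-1\right) + 0\right) = -4 + \left(4 + 0\right) = -4 + 4 = 0$)
$o{\left(X,G \right)} = - 2 G$
$F{\left(y \right)} = 0$ ($F{\left(y \right)} = 0 \left(y - 2 y\right) = 0 \left(- y\right) = 0$)
$\left(F{\left(-5 \right)} + V{\left(-5,4 \right)}\right)^{2} = \left(0 + 5\right)^{2} = 5^{2} = 25$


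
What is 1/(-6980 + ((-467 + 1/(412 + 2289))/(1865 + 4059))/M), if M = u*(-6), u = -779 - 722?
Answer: -72051260172/502917796631243 ≈ -0.00014327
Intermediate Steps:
u = -1501
M = 9006 (M = -1501*(-6) = 9006)
1/(-6980 + ((-467 + 1/(412 + 2289))/(1865 + 4059))/M) = 1/(-6980 + ((-467 + 1/(412 + 2289))/(1865 + 4059))/9006) = 1/(-6980 + ((-467 + 1/2701)/5924)*(1/9006)) = 1/(-6980 + ((-467 + 1/2701)*(1/5924))*(1/9006)) = 1/(-6980 - 1261366/2701*1/5924*(1/9006)) = 1/(-6980 - 630683/8000362*1/9006) = 1/(-6980 - 630683/72051260172) = 1/(-502917796631243/72051260172) = -72051260172/502917796631243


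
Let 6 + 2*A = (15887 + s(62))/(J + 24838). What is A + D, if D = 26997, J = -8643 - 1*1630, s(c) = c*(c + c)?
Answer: 157271759/5826 ≈ 26995.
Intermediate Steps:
s(c) = 2*c² (s(c) = c*(2*c) = 2*c²)
J = -10273 (J = -8643 - 1630 = -10273)
A = -12763/5826 (A = -3 + ((15887 + 2*62²)/(-10273 + 24838))/2 = -3 + ((15887 + 2*3844)/14565)/2 = -3 + ((15887 + 7688)*(1/14565))/2 = -3 + (23575*(1/14565))/2 = -3 + (½)*(4715/2913) = -3 + 4715/5826 = -12763/5826 ≈ -2.1907)
A + D = -12763/5826 + 26997 = 157271759/5826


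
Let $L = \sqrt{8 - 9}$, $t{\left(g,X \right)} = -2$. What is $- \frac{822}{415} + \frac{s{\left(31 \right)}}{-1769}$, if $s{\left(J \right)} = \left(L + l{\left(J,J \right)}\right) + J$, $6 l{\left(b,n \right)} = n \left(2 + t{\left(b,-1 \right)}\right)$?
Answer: $- \frac{1466983}{734135} - \frac{i}{1769} \approx -1.9982 - 0.00056529 i$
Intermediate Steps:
$L = i$ ($L = \sqrt{-1} = i \approx 1.0 i$)
$l{\left(b,n \right)} = 0$ ($l{\left(b,n \right)} = \frac{n \left(2 - 2\right)}{6} = \frac{n 0}{6} = \frac{1}{6} \cdot 0 = 0$)
$s{\left(J \right)} = i + J$ ($s{\left(J \right)} = \left(i + 0\right) + J = i + J$)
$- \frac{822}{415} + \frac{s{\left(31 \right)}}{-1769} = - \frac{822}{415} + \frac{i + 31}{-1769} = \left(-822\right) \frac{1}{415} + \left(31 + i\right) \left(- \frac{1}{1769}\right) = - \frac{822}{415} - \left(\frac{31}{1769} + \frac{i}{1769}\right) = - \frac{1466983}{734135} - \frac{i}{1769}$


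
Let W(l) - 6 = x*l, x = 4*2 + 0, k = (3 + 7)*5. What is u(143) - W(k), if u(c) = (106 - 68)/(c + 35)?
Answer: -36115/89 ≈ -405.79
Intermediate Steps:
k = 50 (k = 10*5 = 50)
u(c) = 38/(35 + c)
x = 8 (x = 8 + 0 = 8)
W(l) = 6 + 8*l
u(143) - W(k) = 38/(35 + 143) - (6 + 8*50) = 38/178 - (6 + 400) = 38*(1/178) - 1*406 = 19/89 - 406 = -36115/89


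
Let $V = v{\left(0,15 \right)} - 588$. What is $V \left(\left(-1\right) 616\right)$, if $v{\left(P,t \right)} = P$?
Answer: $362208$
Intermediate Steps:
$V = -588$ ($V = 0 - 588 = -588$)
$V \left(\left(-1\right) 616\right) = - 588 \left(\left(-1\right) 616\right) = \left(-588\right) \left(-616\right) = 362208$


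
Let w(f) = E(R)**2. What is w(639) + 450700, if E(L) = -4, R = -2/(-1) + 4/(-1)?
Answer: 450716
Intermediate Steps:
R = -2 (R = -2*(-1) + 4*(-1) = 2 - 4 = -2)
w(f) = 16 (w(f) = (-4)**2 = 16)
w(639) + 450700 = 16 + 450700 = 450716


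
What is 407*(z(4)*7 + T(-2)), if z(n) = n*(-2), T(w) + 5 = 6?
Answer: -22385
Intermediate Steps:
T(w) = 1 (T(w) = -5 + 6 = 1)
z(n) = -2*n
407*(z(4)*7 + T(-2)) = 407*(-2*4*7 + 1) = 407*(-8*7 + 1) = 407*(-56 + 1) = 407*(-55) = -22385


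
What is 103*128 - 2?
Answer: 13182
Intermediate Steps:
103*128 - 2 = 13184 - 2 = 13182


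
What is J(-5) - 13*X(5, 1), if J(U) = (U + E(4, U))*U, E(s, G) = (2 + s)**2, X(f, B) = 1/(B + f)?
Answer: -943/6 ≈ -157.17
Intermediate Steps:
J(U) = U*(36 + U) (J(U) = (U + (2 + 4)**2)*U = (U + 6**2)*U = (U + 36)*U = (36 + U)*U = U*(36 + U))
J(-5) - 13*X(5, 1) = -5*(36 - 5) - 13/(1 + 5) = -5*31 - 13/6 = -155 - 13*1/6 = -155 - 13/6 = -943/6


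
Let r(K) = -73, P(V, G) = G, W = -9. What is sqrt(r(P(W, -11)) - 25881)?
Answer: I*sqrt(25954) ≈ 161.1*I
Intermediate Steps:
sqrt(r(P(W, -11)) - 25881) = sqrt(-73 - 25881) = sqrt(-25954) = I*sqrt(25954)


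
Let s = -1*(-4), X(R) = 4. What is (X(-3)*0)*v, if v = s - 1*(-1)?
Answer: 0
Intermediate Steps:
s = 4
v = 5 (v = 4 - 1*(-1) = 4 + 1 = 5)
(X(-3)*0)*v = (4*0)*5 = 0*5 = 0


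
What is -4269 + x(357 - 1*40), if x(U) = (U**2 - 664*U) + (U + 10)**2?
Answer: -7339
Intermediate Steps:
x(U) = U**2 + (10 + U)**2 - 664*U (x(U) = (U**2 - 664*U) + (10 + U)**2 = U**2 + (10 + U)**2 - 664*U)
-4269 + x(357 - 1*40) = -4269 + (100 - 644*(357 - 1*40) + 2*(357 - 1*40)**2) = -4269 + (100 - 644*(357 - 40) + 2*(357 - 40)**2) = -4269 + (100 - 644*317 + 2*317**2) = -4269 + (100 - 204148 + 2*100489) = -4269 + (100 - 204148 + 200978) = -4269 - 3070 = -7339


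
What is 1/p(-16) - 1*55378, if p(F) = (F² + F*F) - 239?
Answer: -15118193/273 ≈ -55378.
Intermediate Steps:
p(F) = -239 + 2*F² (p(F) = (F² + F²) - 239 = 2*F² - 239 = -239 + 2*F²)
1/p(-16) - 1*55378 = 1/(-239 + 2*(-16)²) - 1*55378 = 1/(-239 + 2*256) - 55378 = 1/(-239 + 512) - 55378 = 1/273 - 55378 = -15118193/273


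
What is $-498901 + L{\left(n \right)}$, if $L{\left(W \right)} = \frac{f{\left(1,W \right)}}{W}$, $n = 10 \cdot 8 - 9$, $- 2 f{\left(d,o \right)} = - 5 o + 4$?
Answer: $- \frac{70843591}{142} \approx -4.989 \cdot 10^{5}$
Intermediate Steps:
$f{\left(d,o \right)} = -2 + \frac{5 o}{2}$ ($f{\left(d,o \right)} = - \frac{- 5 o + 4}{2} = - \frac{4 - 5 o}{2} = -2 + \frac{5 o}{2}$)
$n = 71$ ($n = 80 - 9 = 71$)
$L{\left(W \right)} = \frac{-2 + \frac{5 W}{2}}{W}$
$-498901 + L{\left(n \right)} = -498901 + \left(\frac{5}{2} - \frac{2}{71}\right) = -498901 + \frac{351}{142} = - \frac{70843591}{142}$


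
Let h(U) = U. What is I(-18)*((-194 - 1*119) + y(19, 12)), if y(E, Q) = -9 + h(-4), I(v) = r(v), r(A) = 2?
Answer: -652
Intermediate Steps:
I(v) = 2
y(E, Q) = -13 (y(E, Q) = -9 - 4 = -13)
I(-18)*((-194 - 1*119) + y(19, 12)) = 2*((-194 - 1*119) - 13) = 2*((-194 - 119) - 13) = 2*(-313 - 13) = 2*(-326) = -652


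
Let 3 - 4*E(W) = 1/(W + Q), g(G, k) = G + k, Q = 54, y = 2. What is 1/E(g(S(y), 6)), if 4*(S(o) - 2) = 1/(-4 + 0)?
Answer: 3964/2957 ≈ 1.3405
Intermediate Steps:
S(o) = 31/16 (S(o) = 2 + 1/(4*(-4 + 0)) = 2 + (¼)/(-4) = 2 + (¼)*(-¼) = 2 - 1/16 = 31/16)
E(W) = ¾ - 1/(4*(54 + W)) (E(W) = ¾ - 1/(4*(W + 54)) = ¾ - 1/(4*(54 + W)))
1/E(g(S(y), 6)) = 1/((161 + 3*(31/16 + 6))/(4*(54 + (31/16 + 6)))) = 1/((161 + 3*(127/16))/(4*(54 + 127/16))) = 1/((161 + 381/16)/(4*(991/16))) = 1/((¼)*(16/991)*(2957/16)) = 1/(2957/3964) = 3964/2957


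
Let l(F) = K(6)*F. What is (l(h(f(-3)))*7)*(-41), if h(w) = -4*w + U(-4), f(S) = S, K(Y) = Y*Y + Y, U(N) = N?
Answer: -96432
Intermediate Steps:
K(Y) = Y + Y² (K(Y) = Y² + Y = Y + Y²)
h(w) = -4 - 4*w (h(w) = -4*w - 4 = -4 - 4*w)
l(F) = 42*F (l(F) = (6*(1 + 6))*F = (6*7)*F = 42*F)
(l(h(f(-3)))*7)*(-41) = ((42*(-4 - 4*(-3)))*7)*(-41) = ((42*(-4 + 12))*7)*(-41) = ((42*8)*7)*(-41) = (336*7)*(-41) = 2352*(-41) = -96432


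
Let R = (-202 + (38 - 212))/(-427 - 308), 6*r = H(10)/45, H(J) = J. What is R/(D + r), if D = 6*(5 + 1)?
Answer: 3384/238385 ≈ 0.014196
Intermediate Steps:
D = 36 (D = 6*6 = 36)
r = 1/27 (r = (10/45)/6 = (10*(1/45))/6 = (⅙)*(2/9) = 1/27 ≈ 0.037037)
R = 376/735 (R = (-202 - 174)/(-735) = -376*(-1/735) = 376/735 ≈ 0.51156)
R/(D + r) = 376/(735*(36 + 1/27)) = 376/(735*(973/27)) = (376/735)*(27/973) = 3384/238385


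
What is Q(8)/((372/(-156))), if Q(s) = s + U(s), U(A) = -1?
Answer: -91/31 ≈ -2.9355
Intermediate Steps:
Q(s) = -1 + s (Q(s) = s - 1 = -1 + s)
Q(8)/((372/(-156))) = (-1 + 8)/((372/(-156))) = 7/((372*(-1/156))) = 7/(-31/13) = 7*(-13/31) = -91/31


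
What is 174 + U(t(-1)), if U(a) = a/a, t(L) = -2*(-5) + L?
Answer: 175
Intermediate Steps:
t(L) = 10 + L
U(a) = 1
174 + U(t(-1)) = 174 + 1 = 175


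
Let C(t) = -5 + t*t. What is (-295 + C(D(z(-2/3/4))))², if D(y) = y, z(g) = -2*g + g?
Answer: 116618401/1296 ≈ 89983.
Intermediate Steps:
z(g) = -g
C(t) = -5 + t²
(-295 + C(D(z(-2/3/4))))² = (-295 + (-5 + (-(-2/3)/4)²))² = (-295 + (-5 + (-(-2*⅓)/4)²))² = (-295 + (-5 + (-(-2)/(3*4))²))² = (-295 + (-5 + (-1*(-⅙))²))² = (-295 + (-5 + (⅙)²))² = (-295 + (-5 + 1/36))² = (-295 - 179/36)² = (-10799/36)² = 116618401/1296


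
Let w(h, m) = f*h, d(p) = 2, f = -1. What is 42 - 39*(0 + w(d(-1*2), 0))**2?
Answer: -114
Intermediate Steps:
w(h, m) = -h
42 - 39*(0 + w(d(-1*2), 0))**2 = 42 - 39*(0 - 1*2)**2 = 42 - 39*(0 - 2)**2 = 42 - 39*(-2)**2 = 42 - 39*4 = 42 - 156 = -114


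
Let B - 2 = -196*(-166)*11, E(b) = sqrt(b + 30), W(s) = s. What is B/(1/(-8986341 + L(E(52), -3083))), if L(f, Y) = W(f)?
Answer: -3216193471218 + 357898*sqrt(82) ≈ -3.2162e+12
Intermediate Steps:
E(b) = sqrt(30 + b)
L(f, Y) = f
B = 357898 (B = 2 - 196*(-166)*11 = 2 + 32536*11 = 2 + 357896 = 357898)
B/(1/(-8986341 + L(E(52), -3083))) = 357898/(1/(-8986341 + sqrt(30 + 52))) = 357898/(1/(-8986341 + sqrt(82))) = 357898*(-8986341 + sqrt(82)) = -3216193471218 + 357898*sqrt(82)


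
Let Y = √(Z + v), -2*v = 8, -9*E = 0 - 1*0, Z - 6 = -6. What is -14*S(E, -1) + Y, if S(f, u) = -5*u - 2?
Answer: -42 + 2*I ≈ -42.0 + 2.0*I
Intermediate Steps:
Z = 0 (Z = 6 - 6 = 0)
E = 0 (E = -(0 - 1*0)/9 = -(0 + 0)/9 = -⅑*0 = 0)
v = -4 (v = -½*8 = -4)
Y = 2*I (Y = √(0 - 4) = √(-4) = 2*I ≈ 2.0*I)
S(f, u) = -2 - 5*u
-14*S(E, -1) + Y = -14*(-2 - 5*(-1)) + 2*I = -14*(-2 + 5) + 2*I = -14*3 + 2*I = -42 + 2*I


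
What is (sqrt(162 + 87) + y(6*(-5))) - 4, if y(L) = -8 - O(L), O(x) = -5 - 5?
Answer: -2 + sqrt(249) ≈ 13.780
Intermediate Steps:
O(x) = -10
y(L) = 2 (y(L) = -8 - 1*(-10) = -8 + 10 = 2)
(sqrt(162 + 87) + y(6*(-5))) - 4 = (sqrt(162 + 87) + 2) - 4 = (sqrt(249) + 2) - 4 = (2 + sqrt(249)) - 4 = -2 + sqrt(249)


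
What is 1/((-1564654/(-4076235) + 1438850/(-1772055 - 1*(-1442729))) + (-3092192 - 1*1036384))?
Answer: -671205083805/2771123874980054953 ≈ -2.4221e-7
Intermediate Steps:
1/((-1564654/(-4076235) + 1438850/(-1772055 - 1*(-1442729))) + (-3092192 - 1*1036384)) = 1/((-1564654*(-1/4076235) + 1438850/(-1772055 + 1442729)) + (-3092192 - 1036384)) = 1/((1564654/4076235 + 1438850/(-329326)) - 4128576) = 1/((1564654/4076235 + 1438850*(-1/329326)) - 4128576) = 1/((1564654/4076235 - 719425/164663) - 4128576) = 1/(-2674904743273/671205083805 - 4128576) = 1/(-2771123874980054953/671205083805) = -671205083805/2771123874980054953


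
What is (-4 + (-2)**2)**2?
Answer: 0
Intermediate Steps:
(-4 + (-2)**2)**2 = (-4 + 4)**2 = 0**2 = 0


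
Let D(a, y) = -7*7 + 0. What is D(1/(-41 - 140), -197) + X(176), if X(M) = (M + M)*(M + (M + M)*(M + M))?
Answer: 43676111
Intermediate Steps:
D(a, y) = -49 (D(a, y) = -49 + 0 = -49)
X(M) = 2*M*(M + 4*M²) (X(M) = (2*M)*(M + (2*M)*(2*M)) = (2*M)*(M + 4*M²) = 2*M*(M + 4*M²))
D(1/(-41 - 140), -197) + X(176) = -49 + 176²*(2 + 8*176) = -49 + 30976*(2 + 1408) = -49 + 30976*1410 = -49 + 43676160 = 43676111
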